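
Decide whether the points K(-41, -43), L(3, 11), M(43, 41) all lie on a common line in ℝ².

KL = (44, 54), KM = (84, 84).
If collinear, KM would be a scalar multiple of KL. But (44)·(84) ≠ (54)·(84) (difference -840), so they are not parallel; the points are not collinear.

No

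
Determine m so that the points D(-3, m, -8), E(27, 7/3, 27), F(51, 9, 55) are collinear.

Collinearity requires DE × DF = 0; each component is linear in m.
The x-component gives (-28)m + (-168) = 0, so m = -6.
The remaining components then also vanish.

-6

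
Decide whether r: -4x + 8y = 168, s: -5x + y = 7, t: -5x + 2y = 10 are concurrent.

Intersecting r and s: solving the 2×2 system gives (x, y) = (28/9, 203/9).
Substitute into t: (-5)(28/9) + (2)(203/9) = 266/9.
But t requires 10 ≠ 266/9, so the three lines have no common point.

No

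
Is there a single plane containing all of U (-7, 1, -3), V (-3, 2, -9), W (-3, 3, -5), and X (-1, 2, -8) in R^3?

With U as base: UV = (4, 1, -6), UW = (4, 2, -2), UX = (6, 1, -5).
UW × UX = (-8, 8, -8).
UV · (UW × UX) = 24.
Since 24 ≠ 0, the four points are not coplanar.

No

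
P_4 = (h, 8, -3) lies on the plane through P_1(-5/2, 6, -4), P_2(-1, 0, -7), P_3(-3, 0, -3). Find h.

Coplanarity requires P_1P_2 · (P_1P_3 × P_1P_4) = 0.
P_1P_2 = (3/2, -6, -3), P_1P_3 = (-1/2, -6, 1); the triple product is linear in h with coefficient -24 and constant term -72.
Setting it to zero: h = -3.

-3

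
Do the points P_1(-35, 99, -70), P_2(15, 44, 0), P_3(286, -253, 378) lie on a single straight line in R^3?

No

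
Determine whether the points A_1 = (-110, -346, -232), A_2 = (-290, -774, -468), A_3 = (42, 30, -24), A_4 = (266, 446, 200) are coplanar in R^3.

Yes

A normal to the plane through A_1, A_2, A_3 is n = A_1A_2 × A_1A_3 = (-288, 1568, -2624).
The plane has equation n·P = 97920. For A_4: n·A_4 = 97920.
Equal, so A_4 lies in the plane and all four are coplanar.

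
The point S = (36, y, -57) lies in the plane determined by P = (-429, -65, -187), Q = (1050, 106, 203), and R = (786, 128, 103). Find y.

A normal to the plane is n = PQ × PR = (-25680, 44940, 77682).
S lies in the plane iff n · PS = 0.
This gives (44940)y + (1078560) = 0, so y = -24.

-24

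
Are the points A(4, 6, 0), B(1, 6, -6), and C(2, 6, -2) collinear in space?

AB = (-3, 0, -6), AC = (-2, 0, -2).
Comparing components 3 and 1: (-6)(-2) − (-3)(-2) = 6 ≠ 0, so AB and AC are not parallel and the points are not collinear.

No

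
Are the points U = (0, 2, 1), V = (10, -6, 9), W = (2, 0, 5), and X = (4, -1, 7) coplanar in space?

No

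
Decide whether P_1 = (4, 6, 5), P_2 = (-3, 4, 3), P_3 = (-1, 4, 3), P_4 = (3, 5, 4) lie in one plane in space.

A normal to the plane through P_1, P_2, P_3 is n = P_1P_2 × P_1P_3 = (0, -4, 4).
The plane has equation n·P = -4. For P_4: n·P_4 = -4.
Equal, so P_4 lies in the plane and all four are coplanar.

Yes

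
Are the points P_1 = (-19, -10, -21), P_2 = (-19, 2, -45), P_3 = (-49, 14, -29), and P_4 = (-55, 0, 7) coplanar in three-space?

With P_1 as base: P_1P_2 = (0, 12, -24), P_1P_3 = (-30, 24, -8), P_1P_4 = (-36, 10, 28).
P_1P_3 × P_1P_4 = (752, 1128, 564).
P_1P_2 · (P_1P_3 × P_1P_4) = 0.
The scalar triple product vanishes, so the four points are coplanar.

Yes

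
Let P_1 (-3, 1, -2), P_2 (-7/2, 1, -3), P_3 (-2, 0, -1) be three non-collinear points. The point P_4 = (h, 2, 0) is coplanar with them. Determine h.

A normal to the plane is n = P_1P_2 × P_1P_3 = (-1, -1/2, 1/2).
P_4 lies in the plane iff n · P_1P_4 = 0.
This gives (-1)h + (-5/2) = 0, so h = -5/2.

-5/2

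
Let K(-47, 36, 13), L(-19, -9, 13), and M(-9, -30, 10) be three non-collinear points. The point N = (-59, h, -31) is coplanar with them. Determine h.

-17

The plane through K, L, M has equation 135x + 84y − 138z = -5115.
Substituting N: (84)h + (-3687) = -5115, so h = -17.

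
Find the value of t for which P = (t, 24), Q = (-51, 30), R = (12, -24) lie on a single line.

-44

Collinearity: (P − Q) must be parallel to (R − Q) = (63, -54).
Cross-multiplying the components: (t − (-51))·(-54) = (-6)·(63).
Solving gives t = -44.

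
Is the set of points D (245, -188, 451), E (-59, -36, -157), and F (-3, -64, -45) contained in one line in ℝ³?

DE = (-304, 152, -608), DF = (-248, 124, -496).
Each component of DF is 31/38 times the corresponding component of DE, so DF = 31/38·DE and the points are collinear.

Yes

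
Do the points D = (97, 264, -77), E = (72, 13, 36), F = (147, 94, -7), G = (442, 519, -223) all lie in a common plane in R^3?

Yes

With D as base: DE = (-25, -251, 113), DF = (50, -170, 70), DG = (345, 255, -146).
DF × DG = (6970, 31450, 71400).
DE · (DF × DG) = 0.
The scalar triple product vanishes, so the four points are coplanar.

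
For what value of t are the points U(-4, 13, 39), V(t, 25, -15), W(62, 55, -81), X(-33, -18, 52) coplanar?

20

The points are coplanar iff UV · (UW × UX) = 0.
Expanding, this is linear in t: (-3174)t + (63480) = 0.
So t = 20.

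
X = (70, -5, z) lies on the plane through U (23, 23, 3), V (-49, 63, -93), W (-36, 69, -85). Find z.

The plane through U, V, W has equation 896x − 672y − 952z = 2296.
Substituting X: (-952)z + (66080) = 2296, so z = 67.

67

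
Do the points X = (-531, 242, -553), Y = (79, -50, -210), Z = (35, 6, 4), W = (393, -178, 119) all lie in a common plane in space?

Yes

The four points are coplanar iff the 3×3 determinant with rows XY, XZ, XW is zero.
Rows: (610, -292, 343), (566, -236, 557), (924, -420, 672).
Expanding along the first row: (610)(75348) − (-292)(-134316) + (343)(-19656) = 0.
Zero determinant ⇒ coplanar.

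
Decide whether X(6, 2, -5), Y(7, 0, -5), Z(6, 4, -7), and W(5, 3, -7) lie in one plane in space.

A normal to the plane through X, Y, Z is n = XY × XZ = (4, 2, 2).
The plane has equation n·P = 18. For W: n·W = 12.
12 ≠ 18, so W is off the plane.

No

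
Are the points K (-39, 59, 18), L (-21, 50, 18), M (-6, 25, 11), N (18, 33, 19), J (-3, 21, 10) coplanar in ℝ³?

The plane through K, L, M has normal n = KL × KM = (63, 126, -315) and equation n·P = -693.
Checking the remaining points: n·N = -693, n·J = -693.
All equal -693, so all 5 points lie in one plane.

Yes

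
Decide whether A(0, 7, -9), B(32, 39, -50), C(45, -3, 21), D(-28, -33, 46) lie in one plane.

Yes

A normal to the plane through A, B, C is n = AB × AC = (550, -2805, -1760).
The plane has equation n·P = -3795. For D: n·D = -3795.
Equal, so D lies in the plane and all four are coplanar.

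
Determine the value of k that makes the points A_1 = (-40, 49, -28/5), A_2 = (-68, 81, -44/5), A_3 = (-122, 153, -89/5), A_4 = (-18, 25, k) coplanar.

Normal to plane A_1A_2A_3: n = (-288/5, -396/5, -288); plane equation n·P = 36.
Requiring n·A_4 = 36: (-288)k + (-4716/5) = 36.
So k = -17/5.

-17/5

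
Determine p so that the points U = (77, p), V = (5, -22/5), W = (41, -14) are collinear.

The three points are collinear iff det[UV; UW] = 0.
This determinant is linear in p: (36)p + (4248/5) = 0, so p = -118/5.

-118/5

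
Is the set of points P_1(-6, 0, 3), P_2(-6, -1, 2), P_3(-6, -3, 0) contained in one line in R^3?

Yes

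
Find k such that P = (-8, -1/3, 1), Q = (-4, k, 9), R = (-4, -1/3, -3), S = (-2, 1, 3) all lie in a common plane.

5/3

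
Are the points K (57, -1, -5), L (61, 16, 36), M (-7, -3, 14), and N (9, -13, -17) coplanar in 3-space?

Yes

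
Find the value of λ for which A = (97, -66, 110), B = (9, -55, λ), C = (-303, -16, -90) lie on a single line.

Direction AC = (-400, 50, -200). From the x-coordinate of B, the parameter along the line is τ = (9 − 97)/(-400) = 11/50.
Then λ = 110 + 11/50·(-200) = 66.

66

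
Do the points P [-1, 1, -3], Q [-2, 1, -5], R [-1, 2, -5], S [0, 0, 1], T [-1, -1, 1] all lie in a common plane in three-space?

The plane through P, Q, R has normal n = PQ × PR = (2, -2, -1) and equation n·X = -1.
Checking the remaining points: n·S = -1, n·T = -1.
All equal -1, so all 5 points lie in one plane.

Yes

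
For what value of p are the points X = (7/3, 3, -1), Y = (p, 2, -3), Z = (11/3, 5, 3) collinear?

Direction XZ = (4/3, 2, 4). From the y-coordinate of Y, the parameter along the line is τ = (2 − 3)/2 = -1/2.
Then p = 7/3 + (-1/2)·(4/3) = 5/3.

5/3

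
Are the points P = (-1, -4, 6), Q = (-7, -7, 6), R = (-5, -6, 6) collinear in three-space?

PQ = (-6, -3, 0), PR = (-4, -2, 0).
PQ × PR = (0, 0, 0).
The cross product vanishes, so the three points are collinear.

Yes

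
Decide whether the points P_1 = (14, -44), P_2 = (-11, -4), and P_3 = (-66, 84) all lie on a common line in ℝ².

P_1P_2 = (-25, 40), P_1P_3 = (-80, 128).
Twice the signed area of △P_1P_2P_3 is (-25)(128) − (40)(-80) = 0.
The triangle is degenerate (zero area), so the points are collinear.

Yes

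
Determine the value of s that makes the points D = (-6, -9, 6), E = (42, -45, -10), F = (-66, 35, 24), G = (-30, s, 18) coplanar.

Normal to plane DEF: n = (56, 96, -48); plane equation n·P = -1488.
Requiring n·G = -1488: (96)s + (-2544) = -1488.
So s = 11.

11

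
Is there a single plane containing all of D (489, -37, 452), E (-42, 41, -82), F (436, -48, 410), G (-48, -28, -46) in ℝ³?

Yes

A normal to the plane through D, E, F is n = DE × DF = (-9150, 6000, 9975).
The plane has equation n·P = -187650. For G: n·G = -187650.
Equal, so G lies in the plane and all four are coplanar.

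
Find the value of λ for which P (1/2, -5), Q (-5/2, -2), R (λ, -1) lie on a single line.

The three points are collinear iff det[PQ; PR] = 0.
This determinant is linear in λ: (-3)λ + (-21/2) = 0, so λ = -7/2.

-7/2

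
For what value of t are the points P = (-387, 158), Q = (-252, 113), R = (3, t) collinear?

Collinearity: (R − P) must be parallel to (Q − P) = (135, -45).
Cross-multiplying the components: (t − 158)·(135) = (390)·(-45).
Solving gives t = 28.

28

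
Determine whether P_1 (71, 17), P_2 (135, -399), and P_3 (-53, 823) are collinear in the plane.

Yes

P_1P_2 = (64, -416), P_1P_3 = (-124, 806).
det[P_1P_2; P_1P_3] = (64)(806) − (-416)(-124) = 0.
The determinant is zero, so the points are collinear.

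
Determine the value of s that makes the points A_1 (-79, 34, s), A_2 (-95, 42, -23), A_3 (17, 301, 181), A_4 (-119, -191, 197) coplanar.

73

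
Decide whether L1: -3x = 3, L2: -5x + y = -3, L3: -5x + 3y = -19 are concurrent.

Lines aᵢx + bᵢy = cᵢ with pairwise distinct directions are concurrent exactly when det[aᵢ bᵢ cᵢ] = 0.
Here the determinant is 0.
It vanishes, so the lines are concurrent at (-1, -8).

Yes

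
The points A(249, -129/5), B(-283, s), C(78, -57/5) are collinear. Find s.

19

The three points are collinear iff det[AB; AC] = 0.
This determinant is linear in s: (171)s + (-3249) = 0, so s = 19.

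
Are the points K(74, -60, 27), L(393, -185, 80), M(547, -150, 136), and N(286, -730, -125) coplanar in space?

A normal to the plane through K, L, M is n = KL × KM = (-8855, -9702, 30415).
The plane has equation n·P = 748055. For N: n·N = 748055.
Equal, so N lies in the plane and all four are coplanar.

Yes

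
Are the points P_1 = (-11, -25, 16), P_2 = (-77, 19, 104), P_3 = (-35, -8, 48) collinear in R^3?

No

P_1P_2 = (-66, 44, 88), P_1P_3 = (-24, 17, 32).
P_1P_2 × P_1P_3 = (-88, 0, -66).
The cross product is nonzero, so the points do not lie on one line.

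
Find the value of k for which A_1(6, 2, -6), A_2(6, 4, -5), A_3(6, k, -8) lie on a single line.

-2

Collinearity requires A_1A_2 × A_1A_3 = 0; each component is linear in k.
The x-component gives (-1)k + (-2) = 0, so k = -2.
The remaining components then also vanish.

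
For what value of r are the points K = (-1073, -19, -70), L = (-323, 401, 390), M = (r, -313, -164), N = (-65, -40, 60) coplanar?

-40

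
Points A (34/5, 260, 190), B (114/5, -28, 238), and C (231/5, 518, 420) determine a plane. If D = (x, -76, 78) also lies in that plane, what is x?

-38/5

The plane through A, B, C has equation −78624x − (8944/5)y + (77376/5)z = 9702784/5.
Substituting D: (-78624)x + (6715072/5) = 9702784/5, so x = -38/5.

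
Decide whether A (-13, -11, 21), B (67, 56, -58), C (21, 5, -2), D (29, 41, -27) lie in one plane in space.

With A as base: AB = (80, 67, -79), AC = (34, 16, -23), AD = (42, 52, -48).
AC × AD = (428, 666, 1096).
AB · (AC × AD) = -7722.
Since -7722 ≠ 0, the four points are not coplanar.

No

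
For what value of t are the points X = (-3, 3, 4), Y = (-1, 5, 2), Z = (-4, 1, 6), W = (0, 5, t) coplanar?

2

Coplanarity ⇔ det[XY; XZ; XW] = 0.
Expanding, this is linear in t: (-2)t + (4) = 0.
So t = 2.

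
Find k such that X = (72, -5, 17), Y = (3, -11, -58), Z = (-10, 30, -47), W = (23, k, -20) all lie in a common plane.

18

Normal to plane XYZ: n = (3009, 1734, -2907); plane equation n·P = 158559.
Requiring n·W = 158559: (1734)k + (127347) = 158559.
So k = 18.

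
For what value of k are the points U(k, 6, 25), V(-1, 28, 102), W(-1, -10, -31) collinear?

Collinearity requires UV × UW = 0; each component is linear in k.
The y-component gives (-133)k + (-133) = 0, so k = -1.
The remaining components then also vanish.

-1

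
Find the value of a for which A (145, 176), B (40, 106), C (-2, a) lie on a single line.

78

Collinearity: (C − A) must be parallel to (B − A) = (-105, -70).
Cross-multiplying the components: (a − 176)·(-105) = (-147)·(-70).
Solving gives a = 78.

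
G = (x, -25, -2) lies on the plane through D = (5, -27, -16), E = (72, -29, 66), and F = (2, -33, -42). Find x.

10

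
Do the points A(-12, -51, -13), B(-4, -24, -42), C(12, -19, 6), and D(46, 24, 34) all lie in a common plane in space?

A normal to the plane through A, B, C is n = AB × AC = (1441, -848, -392).
The plane has equation n·P = 31052. For D: n·D = 32606.
32606 ≠ 31052, so D is off the plane.

No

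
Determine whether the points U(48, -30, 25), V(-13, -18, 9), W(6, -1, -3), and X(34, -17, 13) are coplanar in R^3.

With U as base: UV = (-61, 12, -16), UW = (-42, 29, -28), UX = (-14, 13, -12).
UW × UX = (16, -112, -140).
UV · (UW × UX) = -80.
Since -80 ≠ 0, the four points are not coplanar.

No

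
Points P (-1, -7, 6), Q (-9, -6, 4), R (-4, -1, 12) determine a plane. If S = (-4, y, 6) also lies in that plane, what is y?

-6

A normal to the plane is n = PQ × PR = (18, 54, -45).
S lies in the plane iff n · PS = 0.
This gives (54)y + (324) = 0, so y = -6.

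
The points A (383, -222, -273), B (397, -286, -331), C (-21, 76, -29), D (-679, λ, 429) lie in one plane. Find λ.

627

The points are coplanar iff AB · (AC × AD) = 0.
Expanding, this is linear in λ: (20016)λ + (-12550032) = 0.
So λ = 627.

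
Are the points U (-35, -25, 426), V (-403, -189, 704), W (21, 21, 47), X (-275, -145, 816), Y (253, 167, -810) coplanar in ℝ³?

Yes

The plane through U, V, W has normal n = UV × UW = (49368, -123904, -7744) and equation n·P = -1929224.
Checking the remaining points: n·X = -1929224, n·Y = -1929224.
All equal -1929224, so all 5 points lie in one plane.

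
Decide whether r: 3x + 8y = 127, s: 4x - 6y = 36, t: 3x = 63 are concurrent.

Yes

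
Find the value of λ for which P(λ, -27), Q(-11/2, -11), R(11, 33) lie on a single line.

Collinearity: (P − Q) must be parallel to (R − Q) = (33/2, 44).
Cross-multiplying the components: (λ − (-11/2))·(44) = (-16)·(33/2).
Solving gives λ = -23/2.

-23/2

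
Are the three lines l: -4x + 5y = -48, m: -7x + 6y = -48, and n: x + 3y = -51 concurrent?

Intersecting l and m: solving the 2×2 system gives (x, y) = (-48/11, -144/11).
Substitute into n: (1)(-48/11) + (3)(-144/11) = -480/11.
But n requires -51 ≠ -480/11, so the three lines have no common point.

No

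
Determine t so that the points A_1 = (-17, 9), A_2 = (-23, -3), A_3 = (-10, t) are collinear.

23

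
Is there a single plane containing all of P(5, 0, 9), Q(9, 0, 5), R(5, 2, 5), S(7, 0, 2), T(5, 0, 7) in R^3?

No

The plane through P, Q, R has normal n = PQ × PR = (8, 16, 8) and equation n·X = 112.
Checking the remaining points: n·S = 72, n·T = 96.
Since n·S = 72 ≠ 112, S is off the plane and the points are not all coplanar.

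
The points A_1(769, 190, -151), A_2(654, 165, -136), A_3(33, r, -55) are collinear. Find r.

30

Collinearity requires A_1A_2 × A_1A_3 = 0; each component is linear in r.
The x-component gives (-15)r + (450) = 0, so r = 30.
The remaining components then also vanish.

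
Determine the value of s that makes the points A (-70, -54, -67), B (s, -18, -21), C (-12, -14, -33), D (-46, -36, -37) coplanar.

The points are coplanar iff AB · (AC × AD) = 0.
Expanding, this is linear in s: (588)s + (11760) = 0.
So s = -20.

-20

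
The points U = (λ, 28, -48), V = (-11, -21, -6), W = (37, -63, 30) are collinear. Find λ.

-67

Collinearity requires UV × UW = 0; each component is linear in λ.
The y-component gives (36)λ + (2412) = 0, so λ = -67.
The remaining components then also vanish.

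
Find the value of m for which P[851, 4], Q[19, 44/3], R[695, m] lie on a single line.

Collinearity: (R − P) must be parallel to (Q − P) = (-832, 32/3).
Cross-multiplying the components: (m − 4)·(-832) = (-156)·(32/3).
Solving gives m = 6.

6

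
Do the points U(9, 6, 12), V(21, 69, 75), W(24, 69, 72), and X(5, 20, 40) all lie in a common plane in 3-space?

No

With U as base: UV = (12, 63, 63), UW = (15, 63, 60), UX = (-4, 14, 28).
UW × UX = (924, -660, 462).
UV · (UW × UX) = -1386.
Since -1386 ≠ 0, the four points are not coplanar.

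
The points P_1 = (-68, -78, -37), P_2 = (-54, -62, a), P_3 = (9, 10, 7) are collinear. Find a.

-29

Direction P_1P_3 = (77, 88, 44). From the x-coordinate of P_2, the parameter along the line is τ = (-54 − (-68))/77 = 2/11.
Then a = (-37) + 2/11·(44) = -29.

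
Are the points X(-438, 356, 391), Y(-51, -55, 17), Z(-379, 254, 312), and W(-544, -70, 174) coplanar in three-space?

With X as base: XY = (387, -411, -374), XZ = (59, -102, -79), XW = (-106, -426, -217).
XZ × XW = (-11520, 21177, -35946).
XY · (XZ × XW) = 281817.
Since 281817 ≠ 0, the four points are not coplanar.

No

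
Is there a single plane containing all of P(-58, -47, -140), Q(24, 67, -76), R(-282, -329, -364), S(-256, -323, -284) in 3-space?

No

The four points are coplanar iff the 3×3 determinant with rows PQ, PR, PS is zero.
Rows: (82, 114, 64), (-224, -282, -224), (-198, -276, -144).
Expanding along the first row: (82)(-21216) − (114)(-12096) + (64)(5988) = 22464.
Nonzero ⇒ not coplanar.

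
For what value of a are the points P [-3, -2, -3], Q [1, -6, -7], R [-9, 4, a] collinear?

3

Collinearity requires PQ × PR = 0; each component is linear in a.
The x-component gives (-4)a + (12) = 0, so a = 3.
The remaining components then also vanish.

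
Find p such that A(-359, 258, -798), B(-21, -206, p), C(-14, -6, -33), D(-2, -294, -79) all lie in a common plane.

Coplanarity ⇔ det[AB; AC; AD] = 0.
Expanding, this is linear in p: (-96192)p + (-9811584) = 0.
So p = -102.

-102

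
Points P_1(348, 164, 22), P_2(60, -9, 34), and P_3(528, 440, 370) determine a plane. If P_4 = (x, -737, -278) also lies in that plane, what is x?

-876

Coplanarity requires P_1P_2 · (P_1P_3 × P_1P_4) = 0.
P_1P_2 = (-288, -173, 12), P_1P_3 = (180, 276, 348); the triple product is linear in x with coefficient -63516 and constant term -55640016.
Setting it to zero: x = -876.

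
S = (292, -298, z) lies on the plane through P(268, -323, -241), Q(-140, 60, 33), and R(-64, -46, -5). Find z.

-275

Coplanarity requires PQ · (PR × PS) = 0.
PQ = (-408, 383, 274), PR = (-332, 277, 236); the triple product is linear in z with coefficient 14140 and constant term 3888500.
Setting it to zero: z = -275.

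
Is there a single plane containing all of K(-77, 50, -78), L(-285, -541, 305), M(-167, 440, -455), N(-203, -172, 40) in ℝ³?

No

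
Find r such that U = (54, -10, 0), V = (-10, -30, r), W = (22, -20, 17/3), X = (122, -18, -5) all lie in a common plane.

Normal to plane UWX: n = (286/3, 676/3, 936); plane equation n·P = 8684/3.
Requiring n·V = 8684/3: (936)r + (-23140/3) = 8684/3.
So r = 34/3.

34/3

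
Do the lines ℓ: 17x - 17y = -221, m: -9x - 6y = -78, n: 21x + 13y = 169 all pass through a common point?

The three lines meet at one point iff the augmented coefficient matrix [aᵢ bᵢ cᵢ] has rank < 3, i.e. its determinant vanishes.
Here the determinant is 0.
It vanishes, so the lines are concurrent at (0, 13).

Yes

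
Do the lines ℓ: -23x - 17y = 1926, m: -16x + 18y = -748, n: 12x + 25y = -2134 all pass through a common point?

Yes

Intersecting ℓ and m: solving the 2×2 system gives (x, y) = (-32, -70).
Substitute into n: (12)(-32) + (25)(-70) = -2134.
This equals -2134, so (-32, -70) lies on all three lines and they are concurrent.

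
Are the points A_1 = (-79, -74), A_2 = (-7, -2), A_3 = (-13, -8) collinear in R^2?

Yes

A_1A_2 = (72, 72), A_1A_3 = (66, 66).
Twice the signed area of △A_1A_2A_3 is (72)(66) − (72)(66) = 0.
The triangle is degenerate (zero area), so the points are collinear.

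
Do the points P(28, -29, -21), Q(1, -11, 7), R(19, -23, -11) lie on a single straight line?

PQ = (-27, 18, 28), PR = (-9, 6, 10).
PQ × PR = (12, 18, 0).
The cross product is nonzero, so the points do not lie on one line.

No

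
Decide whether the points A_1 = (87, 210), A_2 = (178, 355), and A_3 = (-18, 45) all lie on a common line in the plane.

No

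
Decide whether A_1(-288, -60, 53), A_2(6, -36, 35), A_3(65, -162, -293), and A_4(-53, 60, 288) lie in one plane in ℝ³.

A normal to the plane through A_1, A_2, A_3 is n = A_1A_2 × A_1A_3 = (-10140, 95370, -38460).
The plane has equation n·P = -4840260. For A_4: n·A_4 = -4816860.
-4816860 ≠ -4840260, so A_4 is off the plane.

No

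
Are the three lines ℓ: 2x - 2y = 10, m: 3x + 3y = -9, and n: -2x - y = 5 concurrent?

No

Intersecting ℓ and m: solving the 2×2 system gives (x, y) = (1, -4).
Substitute into n: (-2)(1) + (-1)(-4) = 2.
But n requires 5 ≠ 2, so the three lines have no common point.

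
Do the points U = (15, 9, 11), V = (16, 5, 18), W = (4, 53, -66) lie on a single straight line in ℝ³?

Yes

UV = (1, -4, 7), UW = (-11, 44, -77).
UV × UW = (0, 0, 0).
The cross product vanishes, so the three points are collinear.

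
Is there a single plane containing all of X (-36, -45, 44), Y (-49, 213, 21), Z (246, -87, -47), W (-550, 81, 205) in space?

The four points are coplanar iff the 3×3 determinant with rows XY, XZ, XW is zero.
Rows: (-13, 258, -23), (282, -42, -91), (-514, 126, 161).
Expanding along the first row: (-13)(4704) − (258)(-1372) + (-23)(13944) = -27888.
Nonzero ⇒ not coplanar.

No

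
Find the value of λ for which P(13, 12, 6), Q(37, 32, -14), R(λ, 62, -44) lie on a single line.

73

Direction PQ = (24, 20, -20). From the y-coordinate of R, the parameter along the line is τ = (62 − 12)/20 = 5/2.
Then λ = 13 + 5/2·(24) = 73.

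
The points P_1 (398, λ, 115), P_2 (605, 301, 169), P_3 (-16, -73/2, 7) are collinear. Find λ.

Collinearity requires P_1P_2 × P_1P_3 = 0; each component is linear in λ.
The x-component gives (162)λ + (-30537) = 0, so λ = 377/2.
The remaining components then also vanish.

377/2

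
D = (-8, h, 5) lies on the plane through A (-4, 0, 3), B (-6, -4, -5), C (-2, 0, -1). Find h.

Coplanarity requires AB · (AC × AD) = 0.
AB = (-2, -4, -8), AC = (2, 0, -4); the triple product is linear in h with coefficient -24 and constant term -48.
Setting it to zero: h = -2.

-2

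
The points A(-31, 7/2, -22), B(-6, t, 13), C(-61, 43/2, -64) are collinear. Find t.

Collinearity requires AB × AC = 0; each component is linear in t.
The x-component gives (-42)t + (-483) = 0, so t = -23/2.
The remaining components then also vanish.

-23/2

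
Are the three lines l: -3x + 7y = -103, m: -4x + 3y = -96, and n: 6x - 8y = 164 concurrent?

No

Lines aᵢx + bᵢy = cᵢ with pairwise distinct directions are concurrent exactly when det[aᵢ bᵢ cᵢ] = 0.
Here the determinant is -54.
Nonzero, so no common point exists.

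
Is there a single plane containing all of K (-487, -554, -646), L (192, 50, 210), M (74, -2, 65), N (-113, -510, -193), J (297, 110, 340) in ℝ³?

No

The plane through K, L, M has normal n = KL × KM = (-43068, -2553, 35964) and equation n·P = -844266.
Checking the remaining points: n·N = -772338, n·J = -844266.
Since n·N = -772338 ≠ -844266, N is off the plane and the points are not all coplanar.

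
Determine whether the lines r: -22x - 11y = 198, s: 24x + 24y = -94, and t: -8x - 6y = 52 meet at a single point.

Intersecting r and s: solving the 2×2 system gives (x, y) = (-169/12, 61/6).
Substitute into t: (-8)(-169/12) + (-6)(61/6) = 155/3.
But t requires 52 ≠ 155/3, so the three lines have no common point.

No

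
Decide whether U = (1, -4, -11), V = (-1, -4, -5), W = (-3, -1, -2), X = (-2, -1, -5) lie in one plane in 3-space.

Yes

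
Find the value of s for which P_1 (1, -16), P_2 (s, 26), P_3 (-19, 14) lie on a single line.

The three points are collinear iff det[P_1P_2; P_1P_3] = 0.
This determinant is linear in s: (30)s + (810) = 0, so s = -27.

-27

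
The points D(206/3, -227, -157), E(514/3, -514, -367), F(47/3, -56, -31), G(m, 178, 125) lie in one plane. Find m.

Normal to plane DEF: n = (-252, -1806, 2345); plane equation n·P = 24493.
Requiring n·G = 24493: (-252)m + (-28343) = 24493.
So m = -629/3.

-629/3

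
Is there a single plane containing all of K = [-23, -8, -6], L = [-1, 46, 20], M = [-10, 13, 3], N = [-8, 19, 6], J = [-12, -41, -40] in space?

No

The plane through K, L, M has normal n = KL × KM = (-60, 140, -240) and equation n·P = 1700.
Checking the remaining points: n·N = 1700, n·J = 4580.
Since n·J = 4580 ≠ 1700, J is off the plane and the points are not all coplanar.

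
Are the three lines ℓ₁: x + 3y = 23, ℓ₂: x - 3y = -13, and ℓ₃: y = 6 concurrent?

The three lines meet at one point iff the augmented coefficient matrix [aᵢ bᵢ cᵢ] has rank < 3, i.e. its determinant vanishes.
Here the determinant is 0.
It vanishes, so the lines are concurrent at (5, 6).

Yes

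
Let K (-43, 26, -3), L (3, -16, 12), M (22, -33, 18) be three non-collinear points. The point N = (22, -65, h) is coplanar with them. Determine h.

A normal to the plane is n = KL × KM = (3, 9, 16).
N lies in the plane iff n · KN = 0.
This gives (16)h + (-576) = 0, so h = 36.

36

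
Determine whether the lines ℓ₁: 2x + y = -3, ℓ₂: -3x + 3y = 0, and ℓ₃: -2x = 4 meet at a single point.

No

Lines aᵢx + bᵢy = cᵢ with pairwise distinct directions are concurrent exactly when det[aᵢ bᵢ cᵢ] = 0.
Here the determinant is 18.
Nonzero, so no common point exists.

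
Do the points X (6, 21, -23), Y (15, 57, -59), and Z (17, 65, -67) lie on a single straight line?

Yes

XY = (9, 36, -36), XZ = (11, 44, -44).
Each component of XZ is 11/9 times the corresponding component of XY, so XZ = 11/9·XY and the points are collinear.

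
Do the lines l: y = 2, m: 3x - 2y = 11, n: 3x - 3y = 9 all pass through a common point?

Yes

Intersecting l and m: solving the 2×2 system gives (x, y) = (5, 2).
Substitute into n: (3)(5) + (-3)(2) = 9.
This equals 9, so (5, 2) lies on all three lines and they are concurrent.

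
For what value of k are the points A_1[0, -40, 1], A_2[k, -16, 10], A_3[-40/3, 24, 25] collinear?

Direction A_1A_3 = (-40/3, 64, 24). From the y-coordinate of A_2, the parameter along the line is τ = (-16 − (-40))/64 = 3/8.
Then k = 0 + 3/8·(-40/3) = -5.

-5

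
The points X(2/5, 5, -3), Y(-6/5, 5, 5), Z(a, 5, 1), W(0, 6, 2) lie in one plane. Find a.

-2/5

Coplanarity ⇔ det[XY; XZ; XW] = 0.
Expanding, this is linear in a: (8)a + (16/5) = 0.
So a = -2/5.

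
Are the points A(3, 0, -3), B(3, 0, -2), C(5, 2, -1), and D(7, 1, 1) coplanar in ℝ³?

The four points are coplanar iff the 3×3 determinant with rows AB, AC, AD is zero.
Rows: (0, 0, 1), (2, 2, 2), (4, 1, 4).
Expanding along the first row: (0)(6) − (0)(0) + (1)(-6) = -6.
Nonzero ⇒ not coplanar.

No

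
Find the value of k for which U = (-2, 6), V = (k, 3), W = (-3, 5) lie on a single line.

-5

Collinearity: (V − U) must be parallel to (W − U) = (-1, -1).
Cross-multiplying the components: (k − (-2))·(-1) = (-3)·(-1).
Solving gives k = -5.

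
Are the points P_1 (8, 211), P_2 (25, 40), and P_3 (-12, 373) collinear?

No

P_1P_2 = (17, -171), P_1P_3 = (-20, 162).
If collinear, P_1P_3 would be a scalar multiple of P_1P_2. But (17)·(162) ≠ (-171)·(-20) (difference -666), so they are not parallel; the points are not collinear.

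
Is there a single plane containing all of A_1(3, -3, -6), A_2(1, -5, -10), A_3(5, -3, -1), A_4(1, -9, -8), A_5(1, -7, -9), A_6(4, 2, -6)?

Yes

The plane through A_1, A_2, A_3 has normal n = A_1A_2 × A_1A_3 = (-10, 2, 4) and equation n·P = -60.
Checking the remaining points: n·A_4 = -60, n·A_5 = -60, n·A_6 = -60.
All equal -60, so all 6 points lie in one plane.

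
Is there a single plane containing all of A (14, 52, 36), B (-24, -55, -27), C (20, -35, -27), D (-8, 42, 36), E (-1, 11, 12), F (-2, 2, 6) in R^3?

Yes

The plane through A, B, C has normal n = AB × AC = (1260, -2772, 3948) and equation n·P = 15624.
Checking the remaining points: n·D = 15624, n·E = 15624, n·F = 15624.
All equal 15624, so all 6 points lie in one plane.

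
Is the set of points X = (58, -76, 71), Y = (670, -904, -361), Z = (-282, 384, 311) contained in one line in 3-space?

Yes

XY = (612, -828, -432), XZ = (-340, 460, 240).
Each component of XZ is -5/9 times the corresponding component of XY, so XZ = -5/9·XY and the points are collinear.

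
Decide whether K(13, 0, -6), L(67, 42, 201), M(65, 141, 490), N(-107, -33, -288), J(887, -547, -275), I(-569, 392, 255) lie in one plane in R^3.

The plane through K, L, M has normal n = KL × KM = (-8355, -16020, 5430) and equation n·P = -141195.
Checking the remaining points: n·N = -141195, n·J = -141195, n·I = -141195.
All equal -141195, so all 6 points lie in one plane.

Yes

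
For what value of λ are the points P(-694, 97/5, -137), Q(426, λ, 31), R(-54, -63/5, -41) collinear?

Collinearity requires PQ × PR = 0; each component is linear in λ.
The x-component gives (96)λ + (17568/5) = 0, so λ = -183/5.
The remaining components then also vanish.

-183/5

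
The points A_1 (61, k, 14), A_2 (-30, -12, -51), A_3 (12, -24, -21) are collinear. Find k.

Direction A_2A_3 = (42, -12, 30). From the x-coordinate of A_1, the parameter along the line is τ = (61 − (-30))/42 = 13/6.
Then k = (-12) + 13/6·(-12) = -38.

-38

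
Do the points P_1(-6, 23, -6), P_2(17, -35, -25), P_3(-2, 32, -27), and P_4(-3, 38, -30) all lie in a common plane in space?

No

The four points are coplanar iff the 3×3 determinant with rows P_1P_2, P_1P_3, P_1P_4 is zero.
Rows: (23, -58, -19), (4, 9, -21), (3, 15, -24).
Expanding along the first row: (23)(99) − (-58)(-33) + (-19)(33) = -264.
Nonzero ⇒ not coplanar.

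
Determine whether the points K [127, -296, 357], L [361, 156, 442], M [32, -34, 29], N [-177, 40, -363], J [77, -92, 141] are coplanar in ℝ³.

The plane through K, L, M has normal n = KL × KM = (-170526, 68677, 104248) and equation n·P = -4768658.
Checking the remaining points: n·N = -4911842, n·J = -4749818.
Since n·N = -4911842 ≠ -4768658, N is off the plane and the points are not all coplanar.

No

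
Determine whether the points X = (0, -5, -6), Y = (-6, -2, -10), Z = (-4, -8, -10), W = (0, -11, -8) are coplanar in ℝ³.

The four points are coplanar iff the 3×3 determinant with rows XY, XZ, XW is zero.
Rows: (-6, 3, -4), (-4, -3, -4), (0, -6, -2).
Expanding along the first row: (-6)(-18) − (3)(8) + (-4)(24) = -12.
Nonzero ⇒ not coplanar.

No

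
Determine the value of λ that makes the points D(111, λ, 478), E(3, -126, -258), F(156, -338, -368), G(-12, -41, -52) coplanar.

Coplanarity ⇔ det[DE; DF; DG] = 0.
Expanding, this is linear in λ: (29868)λ + (238944) = 0.
So λ = -8.

-8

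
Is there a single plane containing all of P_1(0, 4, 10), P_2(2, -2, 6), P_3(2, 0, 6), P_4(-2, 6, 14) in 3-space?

Yes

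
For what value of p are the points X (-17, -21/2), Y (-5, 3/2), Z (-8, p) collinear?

The three points are collinear iff det[XY; XZ] = 0.
This determinant is linear in p: (12)p + (18) = 0, so p = -3/2.

-3/2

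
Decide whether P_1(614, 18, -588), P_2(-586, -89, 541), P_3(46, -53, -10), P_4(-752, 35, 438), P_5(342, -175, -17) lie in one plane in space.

The plane through P_1, P_2, P_3 has normal n = P_1P_2 × P_1P_3 = (18313, 52328, 24424) and equation n·P = -2175226.
Checking the remaining points: n·P_4 = -1242184, n·P_5 = -3309562.
Since n·P_4 = -1242184 ≠ -2175226, P_4 is off the plane and the points are not all coplanar.

No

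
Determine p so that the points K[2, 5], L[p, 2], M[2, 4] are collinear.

2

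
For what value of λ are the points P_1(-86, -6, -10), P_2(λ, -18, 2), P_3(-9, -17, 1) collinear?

Direction P_1P_3 = (77, -11, 11). From the y-coordinate of P_2, the parameter along the line is τ = (-18 − (-6))/(-11) = 12/11.
Then λ = (-86) + 12/11·(77) = -2.

-2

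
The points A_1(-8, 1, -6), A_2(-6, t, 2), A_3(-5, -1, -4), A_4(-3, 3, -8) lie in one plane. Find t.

Normal to plane A_1A_3A_4: n = (0, 16, 16); plane equation n·P = -80.
Requiring n·A_2 = -80: (16)t + (32) = -80.
So t = -7.

-7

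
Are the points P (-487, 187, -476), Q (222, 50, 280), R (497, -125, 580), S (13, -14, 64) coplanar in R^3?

With P as base: PQ = (709, -137, 756), PR = (984, -312, 1056), PS = (500, -201, 540).
PR × PS = (43776, -3360, -41784).
PQ · (PR × PS) = -91200.
Since -91200 ≠ 0, the four points are not coplanar.

No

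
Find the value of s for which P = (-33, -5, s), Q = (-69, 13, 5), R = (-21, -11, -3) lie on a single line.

-1

Collinearity requires PQ × PR = 0; each component is linear in s.
The x-component gives (-24)s + (-24) = 0, so s = -1.
The remaining components then also vanish.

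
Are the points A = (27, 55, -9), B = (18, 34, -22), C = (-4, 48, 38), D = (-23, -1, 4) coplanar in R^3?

Yes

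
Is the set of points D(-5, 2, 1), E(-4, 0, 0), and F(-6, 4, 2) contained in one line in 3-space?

Yes

DE = (1, -2, -1), DF = (-1, 2, 1).
Each component of DF is -1 times the corresponding component of DE, so DF = -1·DE and the points are collinear.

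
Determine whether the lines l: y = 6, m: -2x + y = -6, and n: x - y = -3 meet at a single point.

No

Intersecting l and m: solving the 2×2 system gives (x, y) = (6, 6).
Substitute into n: (1)(6) + (-1)(6) = 0.
But n requires -3 ≠ 0, so the three lines have no common point.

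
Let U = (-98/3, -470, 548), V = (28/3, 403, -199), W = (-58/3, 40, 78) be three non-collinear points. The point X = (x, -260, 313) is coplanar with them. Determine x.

-41

A normal to the plane is n = UV × UW = (-29340, 9780, 9780).
X lies in the plane iff n · UX = 0.
This gives (-29340)x + (-1202940) = 0, so x = -41.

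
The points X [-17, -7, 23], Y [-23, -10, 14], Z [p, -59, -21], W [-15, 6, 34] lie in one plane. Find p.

Coplanarity ⇔ det[XY; XZ; XW] = 0.
Expanding, this is linear in p: (-84)p + (-2100) = 0.
So p = -25.

-25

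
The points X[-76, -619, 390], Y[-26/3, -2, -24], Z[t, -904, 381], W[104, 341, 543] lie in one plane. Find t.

-126

Coplanarity ⇔ det[XY; XZ; XW] = 0.
Expanding, this is linear in t: (-491841)t + (-61971966) = 0.
So t = -126.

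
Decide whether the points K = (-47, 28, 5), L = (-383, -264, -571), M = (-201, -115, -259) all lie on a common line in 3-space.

KL = (-336, -292, -576), KM = (-154, -143, -264).
KL × KM = (-5280, 0, 3080).
The cross product is nonzero, so the points do not lie on one line.

No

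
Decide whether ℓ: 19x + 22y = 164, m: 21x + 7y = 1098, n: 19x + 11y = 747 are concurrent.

No

Lines aᵢx + bᵢy = cᵢ with pairwise distinct directions are concurrent exactly when det[aᵢ bᵢ cᵢ] = 0.
Here the determinant is -209.
Nonzero, so no common point exists.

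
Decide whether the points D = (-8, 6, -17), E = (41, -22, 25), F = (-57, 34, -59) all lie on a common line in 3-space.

Yes

DE = (49, -28, 42), DF = (-49, 28, -42).
DE × DF = (0, 0, 0).
The cross product vanishes, so the three points are collinear.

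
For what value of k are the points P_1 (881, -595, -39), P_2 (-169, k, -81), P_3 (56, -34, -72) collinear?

119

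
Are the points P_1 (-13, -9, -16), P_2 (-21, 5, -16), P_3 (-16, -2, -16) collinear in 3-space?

No

P_1P_2 = (-8, 14, 0), P_1P_3 = (-3, 7, 0).
Comparing components 1 and 2: (-8)(7) − (14)(-3) = -14 ≠ 0, so P_1P_2 and P_1P_3 are not parallel and the points are not collinear.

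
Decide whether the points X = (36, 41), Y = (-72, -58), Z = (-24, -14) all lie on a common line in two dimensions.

XY = (-108, -99), XZ = (-60, -55).
Twice the signed area of △XYZ is (-108)(-55) − (-99)(-60) = 0.
The triangle is degenerate (zero area), so the points are collinear.

Yes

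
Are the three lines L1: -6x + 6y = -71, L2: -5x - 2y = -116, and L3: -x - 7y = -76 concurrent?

No

The three lines meet at one point iff the augmented coefficient matrix [aᵢ bᵢ cᵢ] has rank < 3, i.e. its determinant vanishes.
Here the determinant is 33.
Nonzero, so no common point exists.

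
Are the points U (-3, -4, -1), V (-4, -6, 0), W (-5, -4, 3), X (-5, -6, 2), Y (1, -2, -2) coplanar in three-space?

The plane through U, V, W has normal n = UV × UW = (-8, 2, -4) and equation n·P = 20.
Checking the remaining points: n·X = 20, n·Y = -4.
Since n·Y = -4 ≠ 20, Y is off the plane and the points are not all coplanar.

No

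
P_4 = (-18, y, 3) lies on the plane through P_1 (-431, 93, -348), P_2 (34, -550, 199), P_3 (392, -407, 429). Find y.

-28

A normal to the plane is n = P_1P_2 × P_1P_3 = (-226111, 88876, 296689).
P_4 lies in the plane iff n · P_1P_4 = 0.
This gives (88876)y + (2488528) = 0, so y = -28.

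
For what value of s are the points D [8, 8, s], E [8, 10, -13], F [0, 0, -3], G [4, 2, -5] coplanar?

-11

The points are coplanar iff DE · (DF × DG) = 0.
Expanding, this is linear in s: (-24)s + (-264) = 0.
So s = -11.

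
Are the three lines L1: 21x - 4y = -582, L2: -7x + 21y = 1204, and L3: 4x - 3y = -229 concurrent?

Intersecting L1 and L2: solving the 2×2 system gives (x, y) = (-1058/59, 3030/59).
Substitute into L3: (4)(-1058/59) + (-3)(3030/59) = -13322/59.
But L3 requires -229 ≠ -13322/59, so the three lines have no common point.

No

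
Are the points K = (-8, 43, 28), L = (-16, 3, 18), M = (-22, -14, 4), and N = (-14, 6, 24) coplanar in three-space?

Yes

A normal to the plane through K, L, M is n = KL × KM = (390, -52, -104).
The plane has equation n·P = -8268. For N: n·N = -8268.
Equal, so N lies in the plane and all four are coplanar.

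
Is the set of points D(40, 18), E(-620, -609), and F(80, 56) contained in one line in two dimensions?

Yes

DE = (-660, -627), DF = (40, 38).
Checking proportionality: DF = -2/33·DE, so the vectors are parallel and the points are collinear.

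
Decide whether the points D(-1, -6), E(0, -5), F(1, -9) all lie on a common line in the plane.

No

DE = (1, 1), DF = (2, -3).
Twice the signed area of △DEF is (1)(-3) − (1)(2) = -5.
The area is nonzero, so the three points are not collinear.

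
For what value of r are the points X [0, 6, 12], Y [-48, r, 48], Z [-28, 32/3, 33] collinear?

Collinearity requires XY × XZ = 0; each component is linear in r.
The x-component gives (21)r + (-294) = 0, so r = 14.
The remaining components then also vanish.

14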